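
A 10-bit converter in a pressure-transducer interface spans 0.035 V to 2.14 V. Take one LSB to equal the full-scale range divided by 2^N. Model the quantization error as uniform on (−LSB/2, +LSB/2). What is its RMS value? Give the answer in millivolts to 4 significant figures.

0.5934 mV

Span: 2.14 V − (0.035 V) = 2.105 V.
LSB = 2.105 V / 2^10 = 2.05566 mV.
V_rms = LSB/√12 = 2.05566 mV / √12 = 0.5934 mV.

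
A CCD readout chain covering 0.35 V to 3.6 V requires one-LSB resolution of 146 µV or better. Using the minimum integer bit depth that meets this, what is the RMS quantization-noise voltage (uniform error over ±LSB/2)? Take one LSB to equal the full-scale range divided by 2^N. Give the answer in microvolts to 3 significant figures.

Full-scale range = 3.6 V − (0.35 V) = 3.25 V.
Required number of levels: 3.25/146 µV = 22260; smallest N with 2^N ≥ that is 15.
LSB = 3.25 V / 2^15 = 99.182 µV.
σ_q = LSB/√12 = 99.182 µV/3.4641 = 28.6 µV.

28.6 µV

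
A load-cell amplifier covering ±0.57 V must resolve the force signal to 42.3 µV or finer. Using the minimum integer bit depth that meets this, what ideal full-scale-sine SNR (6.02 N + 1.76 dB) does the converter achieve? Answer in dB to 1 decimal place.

Full-scale range = 0.57 V − (-0.57 V) = 1.14 V.
1.14 V / 42.3 µV = 26950. Since 2^14 = 16384 and 2^15 = 32768, N = 15.
SNR = 6.02 × 15 + 1.76 = 92.06 dB.

92.1 dB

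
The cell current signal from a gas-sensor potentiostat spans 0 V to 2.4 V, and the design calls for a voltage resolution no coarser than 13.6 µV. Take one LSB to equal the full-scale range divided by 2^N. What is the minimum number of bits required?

Full-scale range = 2.4 V.
Required number of levels: 2.4/13.6 µV = 176470; smallest N with 2^N ≥ that is 18.

18 bits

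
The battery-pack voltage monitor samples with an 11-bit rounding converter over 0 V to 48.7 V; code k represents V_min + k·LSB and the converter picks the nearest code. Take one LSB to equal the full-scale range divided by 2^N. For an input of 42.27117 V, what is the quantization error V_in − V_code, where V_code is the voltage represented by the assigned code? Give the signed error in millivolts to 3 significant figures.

−8.42 mV

Full-scale range = 48.7 V. LSB = 48.7 V / 2^11 ≈ 23.78 mV.
Position in LSBs: (42.27117 − (0)) × 2048/48.7 = 1777.6459; rounding gives k = 1778.
V_code = 0 + (1778/2048) × 48.7 = 42.27958984 V.
V_in − V_code = 42.27117 − (42.27958984) = −8.42 mV.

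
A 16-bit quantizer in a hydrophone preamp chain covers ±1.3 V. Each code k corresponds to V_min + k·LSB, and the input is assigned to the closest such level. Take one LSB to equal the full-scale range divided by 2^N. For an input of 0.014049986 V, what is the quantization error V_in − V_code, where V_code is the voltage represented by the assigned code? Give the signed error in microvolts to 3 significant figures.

+5.80 µV

Full-scale range = 1.3 V − (-1.3 V) = 2.6 V. LSB = 2.6 V / 2^16 ≈ 39.67 µV.
(V_in − V_min)/LSB = (0.014049986 − (-1.3)) × 65536/2.6 = 33122.1461 → nearest code k = 33122.
V_code = V_min + k × range/2^16 = -1.3 + 33122 × 2.6/65536 = 0.014044189453 V.
V_in − V_code = 0.014049986 − (0.014044189453) = +5.80 µV.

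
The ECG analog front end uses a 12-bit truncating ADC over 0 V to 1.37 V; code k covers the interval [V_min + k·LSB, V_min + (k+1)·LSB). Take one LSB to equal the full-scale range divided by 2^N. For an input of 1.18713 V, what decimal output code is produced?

3549

Full-scale range = 1.37 V. LSB = 1.37 V / 2^12 ≈ 334.5 µV.
(V_in − V_min) × 2^12/range = (1.18713 − (0)) × 4096/1.37 = 3549.259.
Floor → code = 3549.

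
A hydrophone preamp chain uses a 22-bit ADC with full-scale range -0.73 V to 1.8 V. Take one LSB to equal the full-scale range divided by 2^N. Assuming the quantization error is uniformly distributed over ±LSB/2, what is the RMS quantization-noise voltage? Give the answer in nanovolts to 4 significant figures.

Span: 1.8 V − (-0.73 V) = 2.53 V.
One LSB is 2.53 V / 4194304 = 0.603199 µV.
RMS of a uniform error over width LSB is LSB/√12 = 174.1 nV.

174.1 nV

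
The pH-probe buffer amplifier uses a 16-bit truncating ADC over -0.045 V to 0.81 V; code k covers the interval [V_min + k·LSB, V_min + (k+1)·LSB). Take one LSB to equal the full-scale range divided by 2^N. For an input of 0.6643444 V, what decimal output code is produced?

Span: 0.81 V − (-0.045 V) = 0.855 V. LSB = 0.855 V / 2^16 ≈ 13.05 µV.
(V_in − V_min) × 2^16/range = (0.6643444 − (-0.045)) × 65536/0.855 = 54371.456.
Floor → code = 54371.

54371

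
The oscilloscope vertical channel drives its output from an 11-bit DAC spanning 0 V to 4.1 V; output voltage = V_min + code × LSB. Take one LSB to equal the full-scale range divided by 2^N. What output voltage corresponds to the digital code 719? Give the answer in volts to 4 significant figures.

1.439 V

Span = 4.1 V. LSB = 4.1 V / 2^11.
V_out = V_min + code × LSB = 0 V + 719 × 4.1 V / 2048
      = 0 + 1.43940 = 1.43940 V.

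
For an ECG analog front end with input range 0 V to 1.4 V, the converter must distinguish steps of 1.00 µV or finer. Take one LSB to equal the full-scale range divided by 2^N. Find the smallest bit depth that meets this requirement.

21 bits

V_FS = 1.4 V.
Need 2^N ≥ 1.4 V / 1.00 µV = 1.400e6 → N_min = 21.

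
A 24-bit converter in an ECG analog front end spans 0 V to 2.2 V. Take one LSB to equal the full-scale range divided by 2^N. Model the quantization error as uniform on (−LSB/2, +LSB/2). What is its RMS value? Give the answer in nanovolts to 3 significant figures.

37.9 nV

Span = 2.2 V.
Step size = 2.2/16777216 V = 131.13 nV.
For a uniform distribution on [−LSB/2, +LSB/2], V_rms = LSB/√12 = 131.13 nV/3.4641 = 37.9 nV.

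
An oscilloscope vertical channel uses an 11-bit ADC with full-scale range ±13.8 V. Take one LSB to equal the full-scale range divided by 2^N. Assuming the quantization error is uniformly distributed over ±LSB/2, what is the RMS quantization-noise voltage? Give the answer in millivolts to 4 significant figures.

Span: 13.8 V − (-13.8 V) = 27.6 V.
LSB = 27.6 V / 2^11 = 13.4766 mV.
For a uniform distribution on [−LSB/2, +LSB/2], V_rms = LSB/√12 = 13.4766 mV/3.4641 = 3.890 mV.

3.890 mV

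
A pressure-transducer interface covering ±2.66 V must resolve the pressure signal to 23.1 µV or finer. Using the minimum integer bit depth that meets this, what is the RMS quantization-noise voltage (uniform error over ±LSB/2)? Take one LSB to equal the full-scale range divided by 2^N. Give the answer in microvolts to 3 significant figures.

Span: 2.66 V − (-2.66 V) = 5.32 V.
5.32 V / 23.1 µV = 230300. Since 2^17 = 131072 and 2^18 = 262144, N = 18.
LSB = 5.32 V ÷ 2^18 = 5.32/262144 V = 20.294 µV.
RMS noise = LSB/√12 = 5.86 µV.

5.86 µV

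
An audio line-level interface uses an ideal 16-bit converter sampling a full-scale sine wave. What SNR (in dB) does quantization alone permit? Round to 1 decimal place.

98.1 dB

SNR = 6.02·16 + 1.76 = 98.08 dB.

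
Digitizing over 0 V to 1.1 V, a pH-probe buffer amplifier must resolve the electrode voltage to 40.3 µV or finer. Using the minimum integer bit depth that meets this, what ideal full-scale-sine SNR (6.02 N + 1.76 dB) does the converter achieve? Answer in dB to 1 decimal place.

Span = 1.1 V.
1.1 V / 40.3 µV = 27300. Since 2^14 = 16384 and 2^15 = 32768, N = 15.
6.02(15) + 1.76 = 92.06 dB.

92.1 dB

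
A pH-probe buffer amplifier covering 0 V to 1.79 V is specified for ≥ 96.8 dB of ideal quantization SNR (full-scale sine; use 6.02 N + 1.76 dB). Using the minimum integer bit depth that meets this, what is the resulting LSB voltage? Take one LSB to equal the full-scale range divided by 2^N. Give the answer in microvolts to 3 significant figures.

Span = 1.79 V.
6.02 N + 1.76 ≥ 96.8 gives N ≥ 15.787, so the minimum integer is 16.
One LSB is 1.79 V / 65536 = 27.3 µV.

27.3 µV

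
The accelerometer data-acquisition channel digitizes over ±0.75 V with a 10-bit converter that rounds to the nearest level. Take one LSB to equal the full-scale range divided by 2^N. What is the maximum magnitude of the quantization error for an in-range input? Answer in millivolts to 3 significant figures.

Range = 0.75 − (-0.75) = 1.5 V.
One LSB is 1.5 V / 1024 = 1.4648 mV.
A rounding quantizer has |error| ≤ LSB/2 = 0.732 mV.

0.732 mV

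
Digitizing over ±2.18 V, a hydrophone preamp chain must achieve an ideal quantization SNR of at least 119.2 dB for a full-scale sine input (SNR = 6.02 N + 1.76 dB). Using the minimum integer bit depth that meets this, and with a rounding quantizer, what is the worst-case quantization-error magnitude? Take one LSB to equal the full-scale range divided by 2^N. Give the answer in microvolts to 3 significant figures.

Full-scale range = 2.18 V − (-2.18 V) = 4.36 V.
6.02 N + 1.76 ≥ 119.2 gives N ≥ 19.508, so the minimum integer is 20.
Step size = 4.36/1048576 V = 4.1580 µV.
Half an LSB is 2.08 µV.

2.08 µV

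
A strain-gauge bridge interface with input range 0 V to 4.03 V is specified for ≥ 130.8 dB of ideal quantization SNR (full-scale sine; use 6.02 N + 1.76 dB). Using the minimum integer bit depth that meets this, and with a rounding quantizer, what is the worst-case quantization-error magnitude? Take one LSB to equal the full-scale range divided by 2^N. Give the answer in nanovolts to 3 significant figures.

480 nV

V_FS = 4.03 V.
6.02 N + 1.76 ≥ 130.8 gives N ≥ 21.435, so the minimum integer is 22.
LSB = 4.03 V ÷ 2^22 = 4.03/4194304 V = 0.96083 µV.
Half an LSB is 480 nV.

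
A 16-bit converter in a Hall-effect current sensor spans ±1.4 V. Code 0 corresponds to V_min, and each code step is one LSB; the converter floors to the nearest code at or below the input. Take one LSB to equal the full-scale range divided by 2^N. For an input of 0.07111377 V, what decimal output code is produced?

The full-scale span is 1.4 − (-1.4) = 2.8 V. LSB = 2.8 V / 2^16 ≈ 42.72 µV.
(V_in − V_min) × 2^16/range = (0.07111377 − (-1.4)) × 65536/2.8 = 34432.469.
Floor → code = 34432.

34432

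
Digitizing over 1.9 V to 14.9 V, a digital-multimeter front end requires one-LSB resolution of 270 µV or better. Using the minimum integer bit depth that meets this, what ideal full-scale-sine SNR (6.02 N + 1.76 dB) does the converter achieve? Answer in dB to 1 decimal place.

98.1 dB

Full-scale range = 14.9 V − (1.9 V) = 13 V.
Need 2^N ≥ 13 V / 270 µV = 48150 → N_min = 16.
Ideal SNR at N = 16: 6.02·16 + 1.76 = 98.1 dB.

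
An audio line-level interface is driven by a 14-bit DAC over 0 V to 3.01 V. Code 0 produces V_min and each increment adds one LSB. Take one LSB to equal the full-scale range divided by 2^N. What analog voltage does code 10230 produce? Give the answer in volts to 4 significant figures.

Span = 3.01 V. LSB = 3.01 V / 2^14.
Output = V_min + (10230/16384) × range = 0 + 0.624390 × 3.01 V
      = 0 + 1.87941 = 1.87941 V.

1.879 V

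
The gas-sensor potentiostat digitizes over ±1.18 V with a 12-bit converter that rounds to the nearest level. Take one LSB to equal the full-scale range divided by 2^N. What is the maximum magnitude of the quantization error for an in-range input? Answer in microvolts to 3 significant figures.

288 µV

Span: 1.18 V − (-1.18 V) = 2.36 V.
Step size = 2.36/4096 V = 0.57617 mV.
|e|_max = LSB/2 = 288 µV.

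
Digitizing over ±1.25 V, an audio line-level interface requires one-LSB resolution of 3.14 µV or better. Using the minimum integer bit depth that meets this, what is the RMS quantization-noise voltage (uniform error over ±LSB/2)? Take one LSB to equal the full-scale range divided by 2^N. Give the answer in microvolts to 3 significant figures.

0.688 µV

Span: 1.25 V − (-1.25 V) = 2.5 V.
Levels needed ≥ 2.5/3.14 µV = 796200. 2^20 = 1048576 suffices, so N_min = 20.
One LSB is 2.5 V / 1048576 = 2.3842 µV.
RMS noise = LSB/√12 = 0.688 µV.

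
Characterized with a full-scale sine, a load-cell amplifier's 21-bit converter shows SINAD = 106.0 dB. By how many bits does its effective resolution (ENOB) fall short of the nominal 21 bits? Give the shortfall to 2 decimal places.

ENOB = (SINAD − 1.76)/6.02 = (106.0 − 1.76)/6.02 = 17.3156 bits.
Shortfall = 21 − 17.3156 = 3.6844 bits.

3.68 bits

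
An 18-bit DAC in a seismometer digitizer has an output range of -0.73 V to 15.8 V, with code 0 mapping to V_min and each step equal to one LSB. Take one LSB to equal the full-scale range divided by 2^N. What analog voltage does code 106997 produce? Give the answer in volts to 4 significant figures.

Range = 15.8 − (-0.73) = 16.53 V. LSB = 16.53 V / 2^18.
V_out = -0.73 + 106997 × (16.53/262144) V
      = -0.73 V + 6.74690 V = 6.01690 V.

6.017 V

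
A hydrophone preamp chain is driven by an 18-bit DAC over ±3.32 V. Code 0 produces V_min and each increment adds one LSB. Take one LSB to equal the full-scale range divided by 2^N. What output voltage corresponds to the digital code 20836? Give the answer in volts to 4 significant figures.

-2.792 V

Range = 3.32 − (-3.32) = 6.64 V. LSB = 6.64 V / 2^18.
Output = V_min + (20836/262144) × range = -3.32 + 0.0794830 × 6.64 V
      = -3.32 V + 0.527767 V = -2.79223 V.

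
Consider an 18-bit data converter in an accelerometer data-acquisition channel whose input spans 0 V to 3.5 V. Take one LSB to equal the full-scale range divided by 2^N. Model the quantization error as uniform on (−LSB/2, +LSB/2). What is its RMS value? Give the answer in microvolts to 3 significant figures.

Span = 3.5 V.
LSB = 3.5 V ÷ 2^18 = 3.5/262144 V = 13.351 µV.
For a uniform distribution on [−LSB/2, +LSB/2], V_rms = LSB/√12 = 13.351 µV/3.4641 = 3.85 µV.

3.85 µV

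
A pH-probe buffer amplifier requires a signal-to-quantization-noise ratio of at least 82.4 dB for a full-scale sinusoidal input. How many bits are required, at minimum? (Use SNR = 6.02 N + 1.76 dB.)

14 bits

Solving 6.02 N ≥ 82.4 − 1.76: N ≥ 13.395. Round up → N = 14.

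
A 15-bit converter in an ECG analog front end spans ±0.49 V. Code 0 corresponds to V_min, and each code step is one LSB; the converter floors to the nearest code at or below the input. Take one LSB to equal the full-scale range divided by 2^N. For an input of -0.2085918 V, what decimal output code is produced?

9409

Full-scale range = 0.49 V − (-0.49 V) = 0.98 V. LSB = 0.98 V / 2^15 ≈ 29.91 µV.
code = ⌊(V_in − V_min)/LSB⌋ = ⌊(V_in − V_min) × 2^15 / range⌋
     = ⌊(-0.2085918 − (-0.49)) × 32768 / 0.98⌋ = ⌊0.2814082 × 32768/0.98⌋
     = ⌊9409.371⌋ = 9409.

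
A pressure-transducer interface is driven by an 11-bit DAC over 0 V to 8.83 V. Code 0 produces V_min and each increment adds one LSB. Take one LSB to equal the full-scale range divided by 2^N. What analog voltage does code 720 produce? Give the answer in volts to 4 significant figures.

Range is 8.83 V. LSB = 8.83 V / 2^11.
V_out = V_min + code × LSB = 0 V + 720 × 8.83 V / 2048
      = 0 V + 3.10430 V = 3.10430 V.

3.104 V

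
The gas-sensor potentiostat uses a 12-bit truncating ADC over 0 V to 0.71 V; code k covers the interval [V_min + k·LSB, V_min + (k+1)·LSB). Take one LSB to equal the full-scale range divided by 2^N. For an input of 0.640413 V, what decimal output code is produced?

3694

Span = 0.71 V. LSB = 0.71 V / 2^12 ≈ 173.3 µV.
V_in − V_min = 0.640413 − (0) = 0.640413 V.
Divide by LSB: 0.640413 × 4096/0.71 = 3694.5516.
Truncating gives code 3694.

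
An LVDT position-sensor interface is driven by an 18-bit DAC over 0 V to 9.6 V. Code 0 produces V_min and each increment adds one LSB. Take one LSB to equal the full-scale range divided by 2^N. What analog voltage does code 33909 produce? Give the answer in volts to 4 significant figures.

1.242 V

V_FS = 9.6 V. LSB = 9.6 V / 2^18.
V_out = V_min + code × LSB = 0 V + 33909 × 9.6 V / 262144
      = 0 V + 1.24178 V = 1.24178 V.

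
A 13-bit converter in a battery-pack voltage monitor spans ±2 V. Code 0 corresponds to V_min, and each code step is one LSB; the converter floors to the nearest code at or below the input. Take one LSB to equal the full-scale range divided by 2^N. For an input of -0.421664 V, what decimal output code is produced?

3232

Full-scale range = 2 V − (-2 V) = 4 V. LSB = 4 V / 2^13 ≈ 488.3 µV.
V_in − V_min = -0.421664 − (-2) = 1.578336 V.
Divide by LSB: 1.578336 × 8192/4 = 3232.4321.
Truncating gives code 3232.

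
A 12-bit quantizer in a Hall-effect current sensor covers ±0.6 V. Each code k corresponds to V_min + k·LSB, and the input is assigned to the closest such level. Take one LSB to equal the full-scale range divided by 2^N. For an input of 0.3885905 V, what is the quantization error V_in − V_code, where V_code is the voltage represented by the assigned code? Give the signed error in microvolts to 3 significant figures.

+114 µV

The full-scale span is 0.6 − (-0.6) = 1.2 V. LSB = 1.2 V / 2^12 ≈ 293.0 µV.
(V_in − V_min)/LSB = (0.3885905 − (-0.6)) × 4096/1.2 = 3374.3889 → nearest code k = 3374.
Reconstructed level: -0.6 + 3374 × 1.2/4096 V = 0.3884765625 V.
V_in − V_code = 0.3885905 − (0.3884765625) = +114 µV.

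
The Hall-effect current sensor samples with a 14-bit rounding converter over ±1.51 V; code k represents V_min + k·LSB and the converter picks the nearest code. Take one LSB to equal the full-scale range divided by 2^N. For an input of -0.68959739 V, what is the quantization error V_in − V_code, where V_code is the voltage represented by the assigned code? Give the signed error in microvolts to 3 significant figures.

Span: 1.51 V − (-1.51 V) = 3.02 V. LSB = 3.02 V / 2^14 ≈ 184.3 µV.
(-0.68959739 − (-1.51)) / LSB = 0.82040261 × 16384/3.02 = 4450.8200. Nearest integer: k = 4451.
V_code = -1.51 + (4451/16384) × 3.02 = -0.68956420898 V.
Error = V_in − V_code = -0.68959739 − (-0.68956420898) = −33.2 µV.

−33.2 µV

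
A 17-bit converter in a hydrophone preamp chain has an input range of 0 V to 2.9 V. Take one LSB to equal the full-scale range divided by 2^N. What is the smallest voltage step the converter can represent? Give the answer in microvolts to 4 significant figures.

22.13 µV

Span = 2.9 V.
Number of codes = 2^17 = 131072.
One LSB is 2.9 V / 131072 = 22.13 µV.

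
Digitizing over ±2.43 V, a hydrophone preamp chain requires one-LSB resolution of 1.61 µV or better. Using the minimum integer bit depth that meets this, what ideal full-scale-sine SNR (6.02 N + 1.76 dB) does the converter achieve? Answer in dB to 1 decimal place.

Full-scale range = 2.43 V − (-2.43 V) = 4.86 V.
4.86 V / 1.61 µV = 3.019e6. Since 2^21 = 2097152 and 2^22 = 4194304, N = 22.
SNR = 6.02 × 22 + 1.76 = 134.20 dB.

134.2 dB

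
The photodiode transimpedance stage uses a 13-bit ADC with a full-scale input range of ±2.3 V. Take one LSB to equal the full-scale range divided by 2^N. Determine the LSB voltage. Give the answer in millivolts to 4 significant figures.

0.5615 mV

Full-scale range = 2.3 V − (-2.3 V) = 4.6 V.
2^13 = 8192 levels.
LSB = 4.6 V / 2^13 = 0.5615 mV.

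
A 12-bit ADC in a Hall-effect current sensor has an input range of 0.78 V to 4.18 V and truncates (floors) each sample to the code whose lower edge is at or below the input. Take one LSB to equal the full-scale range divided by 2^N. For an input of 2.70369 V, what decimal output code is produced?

2317

Span: 4.18 V − (0.78 V) = 3.4 V. LSB = 3.4 V / 2^12 ≈ 0.8301 mV.
V_in − V_min = 2.70369 − (0.78) = 1.92369 V.
Divide by LSB: 1.92369 × 4096/3.4 = 2317.4807.
Truncating gives code 2317.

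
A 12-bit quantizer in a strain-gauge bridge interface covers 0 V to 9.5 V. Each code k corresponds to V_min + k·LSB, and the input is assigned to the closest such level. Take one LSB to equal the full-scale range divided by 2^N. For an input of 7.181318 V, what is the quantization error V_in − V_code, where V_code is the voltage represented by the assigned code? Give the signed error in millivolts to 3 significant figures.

+0.654 mV

V_FS = 9.5 V. LSB = 9.5 V / 2^12 ≈ 2.319 mV.
(V_in − V_min)/LSB = (7.181318 − (0)) × 4096/9.5 = 3096.2820 → nearest code k = 3096.
V_code = V_min + k × range/2^12 = 0 + 3096 × 9.5/4096 = 7.180664063 V.
e = 7.181318 − (7.180664063) = +0.654 mV.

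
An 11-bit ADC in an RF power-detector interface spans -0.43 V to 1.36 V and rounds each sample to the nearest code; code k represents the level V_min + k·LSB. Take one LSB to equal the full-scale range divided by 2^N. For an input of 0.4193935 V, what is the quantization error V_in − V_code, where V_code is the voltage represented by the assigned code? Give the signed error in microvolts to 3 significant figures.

−157 µV

The full-scale span is 1.36 − (-0.43) = 1.79 V. LSB = 1.79 V / 2^11 ≈ 0.8740 mV.
(0.4193935 − (-0.43)) / LSB = 0.8493935 × 2048/1.79 = 971.8200. Nearest integer: k = 972.
V_code = -0.43 + (972/2048) × 1.79 = 0.4195507813 V.
Error = V_in − V_code = 0.4193935 − (0.4195507813) = −157 µV.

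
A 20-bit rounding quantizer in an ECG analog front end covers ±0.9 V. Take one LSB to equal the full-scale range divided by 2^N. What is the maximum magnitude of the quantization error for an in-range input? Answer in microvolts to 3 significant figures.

Full-scale range = 0.9 V − (-0.9 V) = 1.8 V.
LSB = 1.8 V ÷ 2^20 = 1.8/1048576 V = 1.7166 µV.
A rounding quantizer has |error| ≤ LSB/2 = 0.858 µV.

0.858 µV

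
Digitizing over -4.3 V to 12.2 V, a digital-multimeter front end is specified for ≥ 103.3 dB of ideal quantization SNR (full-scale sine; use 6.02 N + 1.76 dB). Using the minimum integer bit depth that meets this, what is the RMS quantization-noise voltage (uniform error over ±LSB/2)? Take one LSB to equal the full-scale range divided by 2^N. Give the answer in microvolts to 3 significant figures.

The full-scale span is 12.2 − (-4.3) = 16.5 V.
N ≥ (103.3 − 1.76)/6.02 = 16.867 → N_min = 17.
LSB = 16.5 V / 2^17 = 125.89 µV.
σ_q = LSB/√12 = 125.89 µV/3.4641 = 36.3 µV.

36.3 µV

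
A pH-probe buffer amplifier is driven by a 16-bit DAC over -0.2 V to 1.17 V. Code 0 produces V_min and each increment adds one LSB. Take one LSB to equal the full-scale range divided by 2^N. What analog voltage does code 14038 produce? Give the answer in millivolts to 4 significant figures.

93.46 mV

Range = 1.17 − (-0.2) = 1.37 V. LSB = 1.37 V / 2^16.
Output = V_min + (14038/65536) × range = -0.2 + 0.214203 × 1.37 V
      = -0.2 V + 0.293458 V = 0.0934579 V.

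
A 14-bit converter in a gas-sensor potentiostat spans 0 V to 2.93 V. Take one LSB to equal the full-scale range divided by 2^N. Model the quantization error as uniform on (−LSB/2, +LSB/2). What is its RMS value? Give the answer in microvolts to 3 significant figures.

V_FS = 2.93 V.
One LSB is 2.93 V / 16384 = 178.83 µV.
RMS of a uniform error over width LSB is LSB/√12 = 51.6 µV.

51.6 µV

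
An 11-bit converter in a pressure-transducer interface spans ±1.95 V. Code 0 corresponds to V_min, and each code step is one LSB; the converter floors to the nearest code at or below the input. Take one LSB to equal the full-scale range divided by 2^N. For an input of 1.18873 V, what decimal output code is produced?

1648

The full-scale span is 1.95 − (-1.95) = 3.9 V. LSB = 3.9 V / 2^11 ≈ 1.904 mV.
V_in − V_min = 1.18873 − (-1.95) = 3.13873 V.
Divide by LSB: 3.13873 × 2048/3.9 = 1648.2357.
Truncating gives code 1648.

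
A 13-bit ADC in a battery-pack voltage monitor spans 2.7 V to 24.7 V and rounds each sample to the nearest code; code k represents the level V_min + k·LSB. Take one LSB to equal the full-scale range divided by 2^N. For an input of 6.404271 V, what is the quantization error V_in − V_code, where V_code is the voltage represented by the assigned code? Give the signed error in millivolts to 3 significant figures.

+0.902 mV

Full-scale range = 24.7 V − (2.7 V) = 22 V. LSB = 22 V / 2^13 ≈ 2.686 mV.
Position in LSBs: (6.404271 − (2.7)) × 8192/22 = 1379.3358; rounding gives k = 1379.
V_code = V_min + k × range/2^13 = 2.7 + 1379 × 22/8192 = 6.403369141 V.
e = 6.404271 − (6.403369141) = +0.902 mV.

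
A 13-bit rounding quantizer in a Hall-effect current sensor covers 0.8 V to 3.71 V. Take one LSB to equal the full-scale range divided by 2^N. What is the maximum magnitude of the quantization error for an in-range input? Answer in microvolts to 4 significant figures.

The full-scale span is 3.71 − (0.8) = 2.91 V.
One LSB is 2.91 V / 8192 = 355.225 µV.
|e|_max = LSB/2 = 177.6 µV.

177.6 µV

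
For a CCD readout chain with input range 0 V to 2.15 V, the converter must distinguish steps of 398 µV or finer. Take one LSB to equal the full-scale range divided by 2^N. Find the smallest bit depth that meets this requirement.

13 bits

Range is 2.15 V.
Required number of levels: 2.15/398 µV = 5402.0; smallest N with 2^N ≥ that is 13.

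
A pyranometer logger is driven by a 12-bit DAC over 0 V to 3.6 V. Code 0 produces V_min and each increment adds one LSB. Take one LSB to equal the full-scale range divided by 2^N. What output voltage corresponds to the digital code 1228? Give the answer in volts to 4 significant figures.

Span = 3.6 V. LSB = 3.6 V / 2^12.
V_out = V_min + code × LSB = 0 V + 1228 × 3.6 V / 4096
      = 0 + 1.07930 = 1.07930 V.

1.079 V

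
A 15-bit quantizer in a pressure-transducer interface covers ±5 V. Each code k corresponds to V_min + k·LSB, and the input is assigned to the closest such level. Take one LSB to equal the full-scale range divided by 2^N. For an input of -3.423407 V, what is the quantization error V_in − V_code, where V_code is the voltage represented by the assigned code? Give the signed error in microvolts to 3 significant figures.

Span: 5 V − (-5 V) = 10 V. LSB = 10 V / 2^15 ≈ 305.2 µV.
(-3.423407 − (-5)) / LSB = 1.576593 × 32768/10 = 5166.1799. Nearest integer: k = 5166.
V_code = -5 + (5166/32768) × 10 = -3.4234619141 V.
Error = V_in − V_code = -3.423407 − (-3.4234619141) = +54.9 µV.

+54.9 µV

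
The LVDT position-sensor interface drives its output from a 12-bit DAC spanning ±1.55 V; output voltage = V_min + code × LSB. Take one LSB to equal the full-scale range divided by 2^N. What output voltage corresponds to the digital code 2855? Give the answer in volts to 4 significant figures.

Full-scale range = 1.55 V − (-1.55 V) = 3.1 V. LSB = 3.1 V / 2^12.
V_out = V_min + code × LSB = -1.55 V + 2855 × 3.1 V / 4096
      = -1.55 + 2.16077 = 0.610767 V.

0.6108 V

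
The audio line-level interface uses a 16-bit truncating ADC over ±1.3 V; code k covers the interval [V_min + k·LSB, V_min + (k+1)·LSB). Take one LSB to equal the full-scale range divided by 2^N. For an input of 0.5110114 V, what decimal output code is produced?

Full-scale range = 1.3 V − (-1.3 V) = 2.6 V. LSB = 2.6 V / 2^16 ≈ 39.67 µV.
(V_in − V_min) × 2^16/range = (0.5110114 − (-1.3)) × 65536/2.6 = 45648.632.
Floor → code = 45648.

45648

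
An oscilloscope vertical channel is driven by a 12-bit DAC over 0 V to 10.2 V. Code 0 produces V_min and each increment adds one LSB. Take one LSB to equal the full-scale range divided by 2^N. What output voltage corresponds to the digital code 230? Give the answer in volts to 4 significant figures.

Span = 10.2 V. LSB = 10.2 V / 2^12.
Output = V_min + (230/4096) × range = 0 + 0.0561523 × 10.2 V
      = 0 V + 0.572754 V = 0.572754 V.

0.5728 V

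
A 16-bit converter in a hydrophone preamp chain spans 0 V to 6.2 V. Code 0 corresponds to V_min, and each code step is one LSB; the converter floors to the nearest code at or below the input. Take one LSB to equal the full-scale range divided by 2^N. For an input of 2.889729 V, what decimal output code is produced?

30545

V_FS = 6.2 V. LSB = 6.2 V / 2^16 ≈ 94.60 µV.
code = ⌊(V_in − V_min)/LSB⌋ = ⌊(V_in − V_min) × 2^16 / range⌋
     = ⌊(2.889729 − (0)) × 65536 / 6.2⌋ = ⌊2.889729 × 65536/6.2⌋
     = ⌊30545.368⌋ = 30545.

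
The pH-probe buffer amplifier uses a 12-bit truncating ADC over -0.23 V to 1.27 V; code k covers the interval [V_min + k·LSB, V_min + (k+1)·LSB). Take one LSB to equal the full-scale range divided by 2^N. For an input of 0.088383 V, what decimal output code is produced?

The full-scale span is 1.27 − (-0.23) = 1.5 V. LSB = 1.5 V / 2^12 ≈ 366.2 µV.
code = ⌊(V_in − V_min)/LSB⌋ = ⌊(V_in − V_min) × 2^12 / range⌋
     = ⌊(0.088383 − (-0.23)) × 4096 / 1.5⌋ = ⌊0.318383 × 4096/1.5⌋
     = ⌊869.398⌋ = 869.

869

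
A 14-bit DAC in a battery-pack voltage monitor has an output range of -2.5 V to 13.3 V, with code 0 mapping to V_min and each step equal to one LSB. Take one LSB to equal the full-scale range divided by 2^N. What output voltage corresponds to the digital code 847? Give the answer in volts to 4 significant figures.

The full-scale span is 13.3 − (-2.5) = 15.8 V. LSB = 15.8 V / 2^14.
Output = V_min + (847/16384) × range = -2.5 + 0.0516968 × 15.8 V
      = -2.5 + 0.816809 = -1.68319 V.

-1.683 V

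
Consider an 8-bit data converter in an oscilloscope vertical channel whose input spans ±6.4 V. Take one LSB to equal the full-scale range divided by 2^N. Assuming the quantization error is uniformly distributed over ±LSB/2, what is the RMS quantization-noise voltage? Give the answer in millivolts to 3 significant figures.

Range = 6.4 − (-6.4) = 12.8 V.
One LSB is 12.8 V / 256 = 50.000 mV.
RMS of a uniform error over width LSB is LSB/√12 = 14.4 mV.

14.4 mV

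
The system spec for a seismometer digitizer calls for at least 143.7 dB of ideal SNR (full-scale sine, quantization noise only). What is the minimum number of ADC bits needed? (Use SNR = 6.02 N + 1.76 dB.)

Required N = ⌈(143.7 − 1.76)/6.02⌉ = ⌈23.578⌉ = 24.

24 bits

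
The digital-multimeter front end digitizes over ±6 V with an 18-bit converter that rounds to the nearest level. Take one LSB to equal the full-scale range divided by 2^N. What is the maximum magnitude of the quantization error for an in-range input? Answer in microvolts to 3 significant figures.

22.9 µV

Span: 6 V − (-6 V) = 12 V.
LSB = 12 V / 2^18 = 45.776 µV.
A rounding quantizer has |error| ≤ LSB/2 = 22.9 µV.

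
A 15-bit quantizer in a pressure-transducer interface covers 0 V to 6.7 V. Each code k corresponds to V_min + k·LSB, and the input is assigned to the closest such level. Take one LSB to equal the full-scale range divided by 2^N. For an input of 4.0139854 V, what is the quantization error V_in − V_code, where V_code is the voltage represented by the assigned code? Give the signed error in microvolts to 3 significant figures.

+78.5 µV

Range is 6.7 V. LSB = 6.7 V / 2^15 ≈ 204.5 µV.
(4.0139854 − (0)) / LSB = 4.0139854 × 32768/6.7 = 19631.3841. Nearest integer: k = 19631.
Reconstructed level: 0 + 19631 × 6.7/32768 V = 4.0139068604 V.
e = 4.0139854 − (4.0139068604) = +78.5 µV.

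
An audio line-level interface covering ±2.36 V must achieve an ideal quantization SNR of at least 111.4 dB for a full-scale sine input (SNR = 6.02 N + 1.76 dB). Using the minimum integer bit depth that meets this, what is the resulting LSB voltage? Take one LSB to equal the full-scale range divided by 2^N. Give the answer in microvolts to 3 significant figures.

9.00 µV

Span: 2.36 V − (-2.36 V) = 4.72 V.
6.02 N + 1.76 ≥ 111.4 gives N ≥ 18.213, so the minimum integer is 19.
One LSB is 4.72 V / 524288 = 9.00 µV.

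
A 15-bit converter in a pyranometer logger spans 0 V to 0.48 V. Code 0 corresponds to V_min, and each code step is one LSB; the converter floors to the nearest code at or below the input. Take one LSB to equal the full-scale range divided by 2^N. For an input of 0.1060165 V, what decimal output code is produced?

Span = 0.48 V. LSB = 0.48 V / 2^15 ≈ 14.65 µV.
(V_in − V_min) × 2^15/range = (0.1060165 − (0)) × 32768/0.48 = 7237.393.
Floor → code = 7237.

7237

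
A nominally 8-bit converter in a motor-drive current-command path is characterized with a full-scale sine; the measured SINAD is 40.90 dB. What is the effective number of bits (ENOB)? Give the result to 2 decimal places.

6.50 bits

Inverting SNR = 6.02 N + 1.76: N_eff = (40.90 − 1.76)/6.02 = 6.5017.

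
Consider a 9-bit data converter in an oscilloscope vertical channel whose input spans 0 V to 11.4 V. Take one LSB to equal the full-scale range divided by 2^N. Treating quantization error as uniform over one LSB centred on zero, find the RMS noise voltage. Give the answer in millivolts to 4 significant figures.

Range is 11.4 V.
LSB = 11.4 V ÷ 2^9 = 11.4/512 V = 22.2656 mV.
RMS of a uniform error over width LSB is LSB/√12 = 6.428 mV.

6.428 mV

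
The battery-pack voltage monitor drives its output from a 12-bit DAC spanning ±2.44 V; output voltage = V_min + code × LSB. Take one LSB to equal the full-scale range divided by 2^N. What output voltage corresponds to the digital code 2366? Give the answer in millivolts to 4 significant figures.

378.9 mV

Full-scale range = 2.44 V − (-2.44 V) = 4.88 V. LSB = 4.88 V / 2^12.
V_out = V_min + code × LSB = -2.44 V + 2366 × 4.88 V / 4096
      = -2.44 + 2.81887 = 0.378867 V.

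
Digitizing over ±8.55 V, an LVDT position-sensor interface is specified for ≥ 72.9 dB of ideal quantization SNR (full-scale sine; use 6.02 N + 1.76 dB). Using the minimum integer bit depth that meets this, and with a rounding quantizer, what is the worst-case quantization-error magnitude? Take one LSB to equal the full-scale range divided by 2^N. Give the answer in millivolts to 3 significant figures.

2.09 mV

Full-scale range = 8.55 V − (-8.55 V) = 17.1 V.
Required N = ⌈(72.9 − 1.76)/6.02⌉ = ⌈11.817⌉ = 12.
LSB = 17.1 V ÷ 2^12 = 17.1/4096 V = 4.1748 mV.
Half an LSB is 2.09 mV.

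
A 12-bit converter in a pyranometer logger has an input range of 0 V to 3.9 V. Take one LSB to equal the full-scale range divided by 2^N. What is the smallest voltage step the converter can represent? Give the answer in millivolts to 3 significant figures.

Full-scale range = 3.9 V.
2^12 = 4096 levels.
LSB = 3.9 V / 2^12 = 0.952 mV.

0.952 mV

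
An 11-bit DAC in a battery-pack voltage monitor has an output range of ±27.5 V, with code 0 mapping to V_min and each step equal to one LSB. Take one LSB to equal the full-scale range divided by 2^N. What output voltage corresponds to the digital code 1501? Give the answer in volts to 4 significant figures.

Span: 27.5 V − (-27.5 V) = 55 V. LSB = 55 V / 2^11.
V_out = -27.5 + 1501 × (55/2048) V
      = -27.5 + 40.3101 = 12.8101 V.

12.81 V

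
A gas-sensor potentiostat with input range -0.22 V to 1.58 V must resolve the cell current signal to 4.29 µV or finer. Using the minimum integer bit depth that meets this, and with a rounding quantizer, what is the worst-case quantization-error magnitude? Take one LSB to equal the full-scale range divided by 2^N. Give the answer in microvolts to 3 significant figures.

1.72 µV

Span: 1.58 V − (-0.22 V) = 1.8 V.
1.8 V / 4.29 µV = 419600. Since 2^18 = 262144 and 2^19 = 524288, N = 19.
Step size = 1.8/524288 V = 3.4332 µV.
Half an LSB is 1.72 µV.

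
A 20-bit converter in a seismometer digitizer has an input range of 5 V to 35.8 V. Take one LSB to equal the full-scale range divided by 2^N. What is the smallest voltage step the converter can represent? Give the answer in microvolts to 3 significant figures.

29.4 µV

Full-scale range = 35.8 V − (5 V) = 30.8 V.
There are 2^20 = 1048576 steps.
Step size = 30.8/1048576 V = 29.4 µV.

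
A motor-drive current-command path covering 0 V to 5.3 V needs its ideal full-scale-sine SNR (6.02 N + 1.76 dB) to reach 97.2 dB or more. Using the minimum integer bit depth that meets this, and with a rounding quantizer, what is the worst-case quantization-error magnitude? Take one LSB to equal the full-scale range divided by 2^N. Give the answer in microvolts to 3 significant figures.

Full-scale range = 5.3 V.
N ≥ (97.2 − 1.76)/6.02 = 15.854 → N_min = 16.
One LSB is 5.3 V / 65536 = 80.872 µV.
Max error for round-to-nearest is LSB/2 = 40.4 µV.

40.4 µV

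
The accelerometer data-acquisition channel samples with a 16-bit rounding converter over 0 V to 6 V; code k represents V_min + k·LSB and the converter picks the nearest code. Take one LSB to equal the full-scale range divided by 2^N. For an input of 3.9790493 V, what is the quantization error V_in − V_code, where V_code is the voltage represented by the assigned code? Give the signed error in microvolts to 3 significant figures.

−15.6 µV

Range is 6 V. LSB = 6 V / 2^16 ≈ 91.55 µV.
(3.9790493 − (0)) / LSB = 3.9790493 × 65536/6 = 43461.8292. Nearest integer: k = 43462.
V_code = V_min + k × range/2^16 = 0 + 43462 × 6/65536 = 3.9790649414 V.
Error = V_in − V_code = 3.9790493 − (3.9790649414) = −15.6 µV.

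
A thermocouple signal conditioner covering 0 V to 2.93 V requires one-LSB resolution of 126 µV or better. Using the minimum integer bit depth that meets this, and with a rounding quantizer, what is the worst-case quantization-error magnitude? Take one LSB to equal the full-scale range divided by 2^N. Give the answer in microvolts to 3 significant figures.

Full-scale range = 2.93 V.
2.93 V / 126 µV = 23250. Since 2^14 = 16384 and 2^15 = 32768, N = 15.
LSB = 2.93 V ÷ 2^15 = 2.93/32768 V = 89.417 µV.
|e|_max = LSB/2 = 44.7 µV.

44.7 µV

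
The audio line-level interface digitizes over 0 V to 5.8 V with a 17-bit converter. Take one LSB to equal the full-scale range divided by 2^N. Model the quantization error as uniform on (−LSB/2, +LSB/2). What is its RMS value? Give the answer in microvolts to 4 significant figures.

12.77 µV

Range is 5.8 V.
One LSB is 5.8 V / 131072 = 44.2505 µV.
RMS of a uniform error over width LSB is LSB/√12 = 12.77 µV.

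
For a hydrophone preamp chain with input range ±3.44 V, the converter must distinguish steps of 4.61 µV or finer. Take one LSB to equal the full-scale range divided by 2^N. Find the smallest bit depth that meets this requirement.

21 bits

Span: 3.44 V − (-3.44 V) = 6.88 V.
Need 2^N ≥ 6.88 V / 4.61 µV = 1.492e6 → N_min = 21.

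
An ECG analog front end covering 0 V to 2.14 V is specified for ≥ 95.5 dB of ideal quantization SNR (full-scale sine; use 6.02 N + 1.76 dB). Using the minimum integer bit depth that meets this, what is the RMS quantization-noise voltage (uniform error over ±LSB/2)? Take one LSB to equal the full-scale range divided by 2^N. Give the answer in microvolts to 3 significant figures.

V_FS = 2.14 V.
Required N = ⌈(95.5 − 1.76)/6.02⌉ = ⌈15.571⌉ = 16.
One LSB is 2.14 V / 65536 = 32.654 µV.
RMS noise = LSB/√12 = 9.43 µV.

9.43 µV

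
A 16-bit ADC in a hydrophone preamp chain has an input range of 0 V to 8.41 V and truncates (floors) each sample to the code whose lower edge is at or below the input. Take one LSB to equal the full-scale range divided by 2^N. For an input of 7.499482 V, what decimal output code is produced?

V_FS = 8.41 V. LSB = 8.41 V / 2^16 ≈ 128.3 µV.
V_in − V_min = 7.499482 − (0) = 7.499482 V.
Divide by LSB: 7.499482 × 65536/8.41 = 58440.6721.
Truncating gives code 58440.

58440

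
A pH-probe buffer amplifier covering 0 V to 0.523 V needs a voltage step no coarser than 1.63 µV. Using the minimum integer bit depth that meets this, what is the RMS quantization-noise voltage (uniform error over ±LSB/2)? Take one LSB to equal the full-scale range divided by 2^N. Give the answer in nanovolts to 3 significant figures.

Range is 0.523 V.
Required number of levels: 0.523/1.63 µV = 320860; smallest N with 2^N ≥ that is 19.
LSB = 0.523 V ÷ 2^19 = 0.523/524288 V = 0.99754 µV.
V_rms = LSB/√12 = 288 nV.

288 nV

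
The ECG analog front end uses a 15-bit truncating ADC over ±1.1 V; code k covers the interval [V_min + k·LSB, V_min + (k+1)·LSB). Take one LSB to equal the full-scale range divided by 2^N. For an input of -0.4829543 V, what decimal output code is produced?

Range = 1.1 − (-1.1) = 2.2 V. LSB = 2.2 V / 2^15 ≈ 67.14 µV.
V_in − V_min = -0.4829543 − (-1.1) = 0.6170457 V.
Divide by LSB: 0.6170457 × 32768/2.2 = 9190.6152.
Truncating gives code 9190.

9190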